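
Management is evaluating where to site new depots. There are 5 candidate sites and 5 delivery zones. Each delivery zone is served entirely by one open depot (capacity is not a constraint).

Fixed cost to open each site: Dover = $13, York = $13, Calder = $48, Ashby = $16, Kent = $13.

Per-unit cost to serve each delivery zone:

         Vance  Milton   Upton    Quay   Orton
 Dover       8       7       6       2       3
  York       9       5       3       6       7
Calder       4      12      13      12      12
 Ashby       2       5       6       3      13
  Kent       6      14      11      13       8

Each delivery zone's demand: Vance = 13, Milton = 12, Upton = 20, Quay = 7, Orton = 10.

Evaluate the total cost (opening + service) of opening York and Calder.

Each delivery zone is assigned to its cheapest site among the open ones.
{York, Calder}: Vance→Calder 4·13=52, Milton→York 5·12=60, Upton→York 3·20=60, Quay→York 6·7=42, Orton→York 7·10=70. Service 284; fixed 61; total 345.

Total cost: 345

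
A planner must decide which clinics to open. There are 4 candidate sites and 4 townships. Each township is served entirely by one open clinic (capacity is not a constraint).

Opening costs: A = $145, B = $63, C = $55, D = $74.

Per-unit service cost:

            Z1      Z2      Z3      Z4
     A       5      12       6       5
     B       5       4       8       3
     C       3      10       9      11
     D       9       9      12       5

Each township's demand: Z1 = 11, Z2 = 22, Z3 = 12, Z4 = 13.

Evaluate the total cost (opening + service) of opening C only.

Each township is assigned to its cheapest site among the open ones.
{C}: Z1→C 3·11=33, Z2→C 10·22=220, Z3→C 9·12=108, Z4→C 11·13=143. Service 504; fixed 55; total 559.

Total cost: 559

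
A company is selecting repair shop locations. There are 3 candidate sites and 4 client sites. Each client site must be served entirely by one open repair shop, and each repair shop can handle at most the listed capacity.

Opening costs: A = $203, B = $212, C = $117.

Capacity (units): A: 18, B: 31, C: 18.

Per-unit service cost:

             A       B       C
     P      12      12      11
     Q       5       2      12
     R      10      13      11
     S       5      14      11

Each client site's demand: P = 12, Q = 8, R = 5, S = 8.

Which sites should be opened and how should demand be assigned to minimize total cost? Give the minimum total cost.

Open {A, C}: P→C 11·12=132, Q→A 5·8=40, R→C 11·5=55, S→A 5·8=40.
Loads: A carries 16/18, C carries 17/18. Service 267; fixed 320; total 587.
Next best feasible plan costs 632.

Minimum total cost: 587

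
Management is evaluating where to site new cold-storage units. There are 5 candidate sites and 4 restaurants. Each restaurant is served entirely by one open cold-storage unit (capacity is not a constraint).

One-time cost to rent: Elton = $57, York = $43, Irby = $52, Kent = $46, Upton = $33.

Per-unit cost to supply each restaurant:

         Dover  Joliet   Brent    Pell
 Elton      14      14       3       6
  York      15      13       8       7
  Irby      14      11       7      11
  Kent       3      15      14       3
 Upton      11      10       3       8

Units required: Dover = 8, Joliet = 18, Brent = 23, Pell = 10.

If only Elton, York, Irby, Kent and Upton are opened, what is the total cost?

Each restaurant is assigned to its cheapest site among the open ones.
{Elton, York, Irby, Kent, Upton}: Dover→Kent 3·8=24, Joliet→Upton 10·18=180, Brent→Elton 3·23=69, Pell→Kent 3·10=30. Service 303; fixed 231; total 534.

Total cost: 534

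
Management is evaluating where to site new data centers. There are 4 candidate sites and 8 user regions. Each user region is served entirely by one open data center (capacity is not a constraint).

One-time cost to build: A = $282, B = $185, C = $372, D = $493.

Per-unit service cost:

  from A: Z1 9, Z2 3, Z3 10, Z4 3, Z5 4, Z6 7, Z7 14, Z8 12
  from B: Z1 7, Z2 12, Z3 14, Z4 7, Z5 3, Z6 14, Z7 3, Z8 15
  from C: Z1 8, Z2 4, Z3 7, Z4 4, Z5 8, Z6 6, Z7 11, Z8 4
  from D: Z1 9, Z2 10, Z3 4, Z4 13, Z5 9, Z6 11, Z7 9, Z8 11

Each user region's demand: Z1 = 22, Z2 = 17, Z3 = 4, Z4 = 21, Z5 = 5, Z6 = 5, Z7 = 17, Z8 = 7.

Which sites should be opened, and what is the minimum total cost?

Open A and B; minimum total cost 960.

For any fixed open set, each user region goes to its cheapest open site; total = fixed + service.
{A, B}: Z1→B 7·22=154, Z2→A 3·17=51, Z3→A 10·4=40, Z4→A 3·21=63, Z5→B 3·5=15, Z6→A 7·5=35, Z7→B 3·17=51, Z8→A 12·7=84. Service 493; fixed 467; total 960.
{B}: Z1→B 7·22=154, Z2→B 12·17=204, Z3→B 14·4=56, Z4→B 7·21=147, Z5→B 3·5=15, Z6→B 14·5=70, Z7→B 3·17=51, Z8→B 15·7=105. Service 802; fixed 185; total 987.
{A}: Z1→A 9·22=198, Z2→A 3·17=51, Z3→A 10·4=40, Z4→A 3·21=63, Z5→A 4·5=20, Z6→A 7·5=35, Z7→A 14·17=238, Z8→A 12·7=84. Service 729; fixed 282; total 1011.
{A, B, C, D}: service 408 + fixed 1332 = 1740
(All 15 nonempty subsets were checked; A and B is lowest.)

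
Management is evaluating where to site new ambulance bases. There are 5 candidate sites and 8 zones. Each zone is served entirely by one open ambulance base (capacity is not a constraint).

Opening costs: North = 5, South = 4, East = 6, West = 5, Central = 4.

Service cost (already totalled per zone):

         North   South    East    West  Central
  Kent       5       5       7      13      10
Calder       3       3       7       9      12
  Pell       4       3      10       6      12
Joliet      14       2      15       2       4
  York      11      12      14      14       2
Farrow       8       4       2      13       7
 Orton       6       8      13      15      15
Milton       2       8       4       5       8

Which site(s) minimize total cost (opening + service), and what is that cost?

For any fixed open set, each zone goes to its cheapest open site; total = fixed + service.
{North, South, Central}: Kent→North 5, Calder→North 3, Pell→South 3, Joliet→South 2, York→Central 2, Farrow→South 4, Orton→North 6, Milton→North 2. Service 27; fixed 13; total 40.
{North, Central}: service 33 + fixed 9 = 42
{North, East, Central}: Kent→North 5, Calder→North 3, Pell→North 4, Joliet→Central 4, York→Central 2, Farrow→East 2, Orton→North 6, Milton→North 2. Service 28; fixed 15; total 43.
{North, South, East, West, Central}: service 25 + fixed 24 = 49
No other subset beats 40.

Open North, South and Central; minimum total cost 40.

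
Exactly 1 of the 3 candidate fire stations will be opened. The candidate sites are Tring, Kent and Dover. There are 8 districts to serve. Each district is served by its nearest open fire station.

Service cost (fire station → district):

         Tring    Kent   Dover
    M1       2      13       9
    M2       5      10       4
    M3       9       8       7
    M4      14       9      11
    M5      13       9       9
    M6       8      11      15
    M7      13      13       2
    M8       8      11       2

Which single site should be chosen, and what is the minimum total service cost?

With exactly 1 open, each district uses its cheapest among the chosen.
{Dover}: M1→Dover 9, M2→Dover 4, M3→Dover 7, M4→Dover 11, M5→Dover 9, M6→Dover 15, M7→Dover 2, M8→Dover 2. Service cost 59.
{Tring}: service cost 72
{Kent}: service cost 84
Among all 3 size-1 choices, {Dover} is lowest.

Choose Dover only; total service cost 59.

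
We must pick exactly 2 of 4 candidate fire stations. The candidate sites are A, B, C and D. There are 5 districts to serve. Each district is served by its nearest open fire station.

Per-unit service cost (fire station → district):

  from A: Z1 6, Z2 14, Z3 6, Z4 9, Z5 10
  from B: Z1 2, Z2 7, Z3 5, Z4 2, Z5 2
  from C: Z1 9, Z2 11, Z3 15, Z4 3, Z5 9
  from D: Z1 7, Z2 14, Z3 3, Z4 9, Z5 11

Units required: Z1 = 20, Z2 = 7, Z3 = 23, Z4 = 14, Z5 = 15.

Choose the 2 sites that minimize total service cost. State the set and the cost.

With exactly 2 open, each district uses its cheapest among the chosen.
{B, D}: Z1→B 2·20=40, Z2→B 7·7=49, Z3→D 3·23=69, Z4→B 2·14=28, Z5→B 2·15=30. Service cost 216.
{A, B}: service cost 262
{B, C}: service cost 262
Among all 6 size-2 choices, {B, D} is lowest.

Choose B and D; total service cost 216.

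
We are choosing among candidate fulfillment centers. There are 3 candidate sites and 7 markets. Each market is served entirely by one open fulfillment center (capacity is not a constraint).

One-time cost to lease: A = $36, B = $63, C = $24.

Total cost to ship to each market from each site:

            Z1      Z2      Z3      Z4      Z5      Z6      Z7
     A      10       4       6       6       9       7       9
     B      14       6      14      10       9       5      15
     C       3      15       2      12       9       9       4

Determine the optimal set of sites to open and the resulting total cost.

Open C only; minimum total cost 78.

For any fixed open set, each market goes to its cheapest open site; total = fixed + service.
{C}: Z1→C 3, Z2→C 15, Z3→C 2, Z4→C 12, Z5→C 9, Z6→C 9, Z7→C 4. Service 54; fixed 24; total 78.
{A}: service 51 + fixed 36 = 87
{A, C}: Z1→C 3, Z2→A 4, Z3→C 2, Z4→A 6, Z5→A 9, Z6→A 7, Z7→C 4. Service 35; fixed 60; total 95.
{A, B, C}: service 33 + fixed 123 = 156
No other subset beats 78.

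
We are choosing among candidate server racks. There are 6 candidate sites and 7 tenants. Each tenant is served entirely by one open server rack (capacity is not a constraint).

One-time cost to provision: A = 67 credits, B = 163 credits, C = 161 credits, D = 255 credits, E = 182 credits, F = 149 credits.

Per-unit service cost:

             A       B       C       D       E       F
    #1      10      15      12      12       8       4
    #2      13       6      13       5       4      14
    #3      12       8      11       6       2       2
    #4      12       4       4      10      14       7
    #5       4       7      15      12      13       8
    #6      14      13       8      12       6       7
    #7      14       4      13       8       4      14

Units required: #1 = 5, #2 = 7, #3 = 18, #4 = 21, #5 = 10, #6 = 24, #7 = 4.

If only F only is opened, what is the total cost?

Total cost: 754

Each tenant is assigned to its cheapest site among the open ones.
{F}: #1→F 4·5=20, #2→F 14·7=98, #3→F 2·18=36, #4→F 7·21=147, #5→F 8·10=80, #6→F 7·24=168, #7→F 14·4=56. Service 605; fixed 149; total 754.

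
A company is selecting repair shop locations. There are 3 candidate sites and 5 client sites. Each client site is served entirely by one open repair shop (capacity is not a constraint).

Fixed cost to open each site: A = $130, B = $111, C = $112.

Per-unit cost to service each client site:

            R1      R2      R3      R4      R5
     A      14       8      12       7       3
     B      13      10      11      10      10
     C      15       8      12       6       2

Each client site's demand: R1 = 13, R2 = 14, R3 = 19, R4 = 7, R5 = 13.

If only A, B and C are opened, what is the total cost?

Each client site is assigned to its cheapest site among the open ones.
{A, B, C}: R1→B 13·13=169, R2→A 8·14=112, R3→B 11·19=209, R4→C 6·7=42, R5→C 2·13=26. Service 558; fixed 353; total 911.

Total cost: 911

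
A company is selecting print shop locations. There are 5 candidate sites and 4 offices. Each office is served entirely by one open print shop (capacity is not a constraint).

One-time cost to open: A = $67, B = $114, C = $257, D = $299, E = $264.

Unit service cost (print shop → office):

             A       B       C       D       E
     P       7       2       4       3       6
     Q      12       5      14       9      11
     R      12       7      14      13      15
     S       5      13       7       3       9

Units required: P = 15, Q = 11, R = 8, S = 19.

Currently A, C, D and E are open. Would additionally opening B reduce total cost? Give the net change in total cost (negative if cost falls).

Current service cost with {A, C, D, E}: 297.
Adding B: each office re-picks its cheapest; new service cost 198, saving 99.
Extra fixed cost: 114. Net change = 114 − 99 = 15.
(Totals: 1184 → 1199.)

No — net change +15 (cost rises by 15).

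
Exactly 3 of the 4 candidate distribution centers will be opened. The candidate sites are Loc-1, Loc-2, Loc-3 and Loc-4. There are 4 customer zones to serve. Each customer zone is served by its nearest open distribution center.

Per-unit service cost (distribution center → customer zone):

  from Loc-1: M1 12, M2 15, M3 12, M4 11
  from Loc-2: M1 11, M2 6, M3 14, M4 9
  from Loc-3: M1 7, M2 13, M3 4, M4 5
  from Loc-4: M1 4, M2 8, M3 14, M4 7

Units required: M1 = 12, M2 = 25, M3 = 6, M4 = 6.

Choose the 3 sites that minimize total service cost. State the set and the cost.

With exactly 3 open, each customer zone uses its cheapest among the chosen.
{Loc-2, Loc-3, Loc-4}: M1→Loc-4 4·12=48, M2→Loc-2 6·25=150, M3→Loc-3 4·6=24, M4→Loc-3 5·6=30. Service cost 252.
{Loc-1, Loc-2, Loc-3}: service cost 288
{Loc-1, Loc-3, Loc-4}: service cost 302
Among all 4 size-3 choices, {Loc-2, Loc-3, Loc-4} is lowest.

Choose Loc-2, Loc-3 and Loc-4; total service cost 252.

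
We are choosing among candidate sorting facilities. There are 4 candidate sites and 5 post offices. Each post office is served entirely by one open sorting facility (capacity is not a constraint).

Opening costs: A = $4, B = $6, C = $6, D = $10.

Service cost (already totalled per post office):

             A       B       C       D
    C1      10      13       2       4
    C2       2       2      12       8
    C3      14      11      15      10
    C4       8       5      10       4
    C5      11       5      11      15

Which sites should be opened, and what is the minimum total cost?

Open B and C; minimum total cost 37.

For any fixed open set, each post office goes to its cheapest open site; total = fixed + service.
{B, C}: C1→C 2, C2→B 2, C3→B 11, C4→B 5, C5→B 5. Service 25; fixed 12; total 37.
{A, B, C}: C1→C 2, C2→A 2, C3→B 11, C4→B 5, C5→B 5. Service 25; fixed 16; total 41.
{B, D}: C1→D 4, C2→B 2, C3→D 10, C4→D 4, C5→B 5. Service 25; fixed 16; total 41.
{A, B, C, D}: service 23 + fixed 26 = 49
(All 15 nonempty subsets were checked; B and C is lowest.)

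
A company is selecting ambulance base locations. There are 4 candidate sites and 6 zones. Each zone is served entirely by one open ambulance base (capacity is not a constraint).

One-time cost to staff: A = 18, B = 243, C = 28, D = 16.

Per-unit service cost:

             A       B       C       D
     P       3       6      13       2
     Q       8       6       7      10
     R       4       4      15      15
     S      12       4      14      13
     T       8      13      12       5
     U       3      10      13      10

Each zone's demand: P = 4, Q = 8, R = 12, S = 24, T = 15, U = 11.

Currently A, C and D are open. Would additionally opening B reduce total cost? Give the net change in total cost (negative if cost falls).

No — net change +43 (cost rises by 43).

Current service cost with {A, C, D}: 508.
Adding B: each zone re-picks its cheapest; new service cost 308, saving 200.
Extra fixed cost: 243. Net change = 243 − 200 = 43.
(Totals: 570 → 613.)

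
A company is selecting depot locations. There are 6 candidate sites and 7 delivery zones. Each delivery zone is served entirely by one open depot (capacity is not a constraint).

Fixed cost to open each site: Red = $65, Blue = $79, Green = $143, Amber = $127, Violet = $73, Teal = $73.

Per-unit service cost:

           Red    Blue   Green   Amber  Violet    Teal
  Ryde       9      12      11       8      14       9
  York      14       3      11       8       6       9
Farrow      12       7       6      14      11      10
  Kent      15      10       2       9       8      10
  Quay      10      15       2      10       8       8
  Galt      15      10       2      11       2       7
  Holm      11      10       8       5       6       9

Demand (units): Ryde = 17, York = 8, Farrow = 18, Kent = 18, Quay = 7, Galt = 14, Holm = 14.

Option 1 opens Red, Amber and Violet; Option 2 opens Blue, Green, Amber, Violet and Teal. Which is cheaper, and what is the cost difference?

Option 1: {Red, Amber, Violet}: Ryde→Amber 8·17=136, York→Violet 6·8=48, Farrow→Violet 11·18=198, Kent→Violet 8·18=144, Quay→Violet 8·7=56, Galt→Violet 2·14=28, Holm→Amber 5·14=70. Service 680; fixed 265; total 945.
Option 2: {Blue, Green, Amber, Violet, Teal}: Ryde→Amber 8·17=136, York→Blue 3·8=24, Farrow→Green 6·18=108, Kent→Green 2·18=36, Quay→Green 2·7=14, Galt→Green 2·14=28, Holm→Amber 5·14=70. Service 416; fixed 495; total 911.
Difference: |945 − 911| = 34.

Option 2 is cheaper by 34.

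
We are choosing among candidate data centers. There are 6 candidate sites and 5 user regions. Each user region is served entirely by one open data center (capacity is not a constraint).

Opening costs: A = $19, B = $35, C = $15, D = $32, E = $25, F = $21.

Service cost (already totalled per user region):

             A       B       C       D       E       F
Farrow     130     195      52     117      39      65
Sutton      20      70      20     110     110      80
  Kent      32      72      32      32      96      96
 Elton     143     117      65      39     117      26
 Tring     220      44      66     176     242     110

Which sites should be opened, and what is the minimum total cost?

For any fixed open set, each user region goes to its cheapest open site; total = fixed + service.
{C, F}: Farrow→C 52, Sutton→C 20, Kent→C 32, Elton→F 26, Tring→C 66. Service 196; fixed 36; total 232.
{C, E, F}: service 183 + fixed 61 = 244
{B, C, F}: Farrow→C 52, Sutton→C 20, Kent→C 32, Elton→F 26, Tring→B 44. Service 174; fixed 71; total 245.
{A, B, C, D, E, F}: service 161 + fixed 147 = 308
No other subset beats 232.

Open C and F; minimum total cost 232.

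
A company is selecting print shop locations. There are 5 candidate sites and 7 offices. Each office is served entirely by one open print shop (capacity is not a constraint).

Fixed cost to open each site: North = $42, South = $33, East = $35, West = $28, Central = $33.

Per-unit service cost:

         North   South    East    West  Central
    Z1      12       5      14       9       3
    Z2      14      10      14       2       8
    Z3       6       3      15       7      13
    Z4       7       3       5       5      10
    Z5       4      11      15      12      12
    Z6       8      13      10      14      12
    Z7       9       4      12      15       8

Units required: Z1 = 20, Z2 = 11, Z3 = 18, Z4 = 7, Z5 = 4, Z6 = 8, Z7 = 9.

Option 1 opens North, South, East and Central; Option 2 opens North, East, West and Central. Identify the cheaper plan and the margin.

Option 1: {North, South, East, Central}: Z1→Central 3·20=60, Z2→Central 8·11=88, Z3→South 3·18=54, Z4→South 3·7=21, Z5→North 4·4=16, Z6→North 8·8=64, Z7→South 4·9=36. Service 339; fixed 143; total 482.
Option 2: {North, East, West, Central}: Z1→Central 3·20=60, Z2→West 2·11=22, Z3→North 6·18=108, Z4→East 5·7=35, Z5→North 4·4=16, Z6→North 8·8=64, Z7→Central 8·9=72. Service 377; fixed 138; total 515.
Difference: |482 − 515| = 33.

Option 1 is cheaper by 33.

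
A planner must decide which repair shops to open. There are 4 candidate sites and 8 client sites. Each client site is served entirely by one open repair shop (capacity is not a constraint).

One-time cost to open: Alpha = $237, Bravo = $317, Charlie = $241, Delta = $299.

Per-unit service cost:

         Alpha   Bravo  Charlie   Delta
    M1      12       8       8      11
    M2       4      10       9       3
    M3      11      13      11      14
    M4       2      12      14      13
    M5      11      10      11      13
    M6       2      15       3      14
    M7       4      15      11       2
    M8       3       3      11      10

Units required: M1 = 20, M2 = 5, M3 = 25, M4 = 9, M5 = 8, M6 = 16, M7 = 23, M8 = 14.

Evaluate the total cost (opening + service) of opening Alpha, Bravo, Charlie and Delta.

Total cost: 1762

Each client site is assigned to its cheapest site among the open ones.
{Alpha, Bravo, Charlie, Delta}: M1→Bravo 8·20=160, M2→Delta 3·5=15, M3→Alpha 11·25=275, M4→Alpha 2·9=18, M5→Bravo 10·8=80, M6→Alpha 2·16=32, M7→Delta 2·23=46, M8→Alpha 3·14=42. Service 668; fixed 1094; total 1762.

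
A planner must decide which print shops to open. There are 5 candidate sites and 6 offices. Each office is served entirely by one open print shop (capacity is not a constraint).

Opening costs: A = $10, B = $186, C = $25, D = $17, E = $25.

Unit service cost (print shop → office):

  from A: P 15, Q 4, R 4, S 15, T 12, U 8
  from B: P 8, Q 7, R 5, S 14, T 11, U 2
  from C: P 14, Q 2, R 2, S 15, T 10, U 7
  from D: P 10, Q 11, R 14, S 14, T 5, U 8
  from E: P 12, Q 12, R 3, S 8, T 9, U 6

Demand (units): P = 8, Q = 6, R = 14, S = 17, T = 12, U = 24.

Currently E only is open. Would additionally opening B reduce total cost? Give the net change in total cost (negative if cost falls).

No — net change +28 (cost rises by 28).

Current service cost with {E}: 598.
Adding B: each office re-picks its cheapest; new service cost 440, saving 158.
Extra fixed cost: 186. Net change = 186 − 158 = 28.
(Totals: 623 → 651.)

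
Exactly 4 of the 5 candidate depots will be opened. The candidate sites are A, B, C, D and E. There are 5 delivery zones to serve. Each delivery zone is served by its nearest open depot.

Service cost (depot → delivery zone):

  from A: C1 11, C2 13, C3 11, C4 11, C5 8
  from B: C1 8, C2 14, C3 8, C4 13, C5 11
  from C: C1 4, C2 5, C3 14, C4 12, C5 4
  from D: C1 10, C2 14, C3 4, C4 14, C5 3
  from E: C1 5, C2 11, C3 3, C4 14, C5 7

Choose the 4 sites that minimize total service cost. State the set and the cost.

Choose A, C, D and E; total service cost 26.

With exactly 4 open, each delivery zone uses its cheapest among the chosen.
{A, C, D, E}: C1→C 4, C2→C 5, C3→E 3, C4→A 11, C5→D 3. Service cost 26.
{A, B, C, D}: service cost 27
{A, B, C, E}: service cost 27
Among all 5 size-4 choices, {A, C, D, E} is lowest.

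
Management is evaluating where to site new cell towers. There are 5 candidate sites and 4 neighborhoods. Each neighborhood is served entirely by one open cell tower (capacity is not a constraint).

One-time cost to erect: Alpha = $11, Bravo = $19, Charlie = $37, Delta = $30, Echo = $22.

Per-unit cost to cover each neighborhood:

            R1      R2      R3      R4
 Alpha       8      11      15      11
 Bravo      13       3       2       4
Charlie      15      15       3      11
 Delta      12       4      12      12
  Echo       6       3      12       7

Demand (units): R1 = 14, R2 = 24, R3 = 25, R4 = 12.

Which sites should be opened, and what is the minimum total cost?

For any fixed open set, each neighborhood goes to its cheapest open site; total = fixed + service.
{Bravo, Echo}: R1→Echo 6·14=84, R2→Bravo 3·24=72, R3→Bravo 2·25=50, R4→Bravo 4·12=48. Service 254; fixed 41; total 295.
{Alpha, Bravo, Echo}: R1→Echo 6·14=84, R2→Bravo 3·24=72, R3→Bravo 2·25=50, R4→Bravo 4·12=48. Service 254; fixed 52; total 306.
{Alpha, Bravo}: R1→Alpha 8·14=112, R2→Bravo 3·24=72, R3→Bravo 2·25=50, R4→Bravo 4·12=48. Service 282; fixed 30; total 312.
{Alpha, Bravo, Charlie, Delta, Echo}: R1→Echo 6·14=84, R2→Bravo 3·24=72, R3→Bravo 2·25=50, R4→Bravo 4·12=48. Service 254; fixed 119; total 373.
No other subset beats 295.

Open Bravo and Echo; minimum total cost 295.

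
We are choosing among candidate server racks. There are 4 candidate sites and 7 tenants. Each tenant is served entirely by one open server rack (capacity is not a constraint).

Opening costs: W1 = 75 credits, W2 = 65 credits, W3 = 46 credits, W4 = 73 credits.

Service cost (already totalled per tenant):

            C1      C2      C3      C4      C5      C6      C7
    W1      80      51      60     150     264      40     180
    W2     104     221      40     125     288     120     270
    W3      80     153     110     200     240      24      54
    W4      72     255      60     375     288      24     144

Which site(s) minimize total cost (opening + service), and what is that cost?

Open W1 and W3; minimum total cost 780.

For any fixed open set, each tenant goes to its cheapest open site; total = fixed + service.
{W1, W3}: C1→W1 80, C2→W1 51, C3→W1 60, C4→W1 150, C5→W3 240, C6→W3 24, C7→W3 54. Service 659; fixed 121; total 780.
{W1, W2, W3}: C1→W1 80, C2→W1 51, C3→W2 40, C4→W2 125, C5→W3 240, C6→W3 24, C7→W3 54. Service 614; fixed 186; total 800.
{W2, W3}: C1→W3 80, C2→W3 153, C3→W2 40, C4→W2 125, C5→W3 240, C6→W3 24, C7→W3 54. Service 716; fixed 111; total 827.
{W1, W2, W3, W4}: service 606 + fixed 259 = 865
No other subset beats 780.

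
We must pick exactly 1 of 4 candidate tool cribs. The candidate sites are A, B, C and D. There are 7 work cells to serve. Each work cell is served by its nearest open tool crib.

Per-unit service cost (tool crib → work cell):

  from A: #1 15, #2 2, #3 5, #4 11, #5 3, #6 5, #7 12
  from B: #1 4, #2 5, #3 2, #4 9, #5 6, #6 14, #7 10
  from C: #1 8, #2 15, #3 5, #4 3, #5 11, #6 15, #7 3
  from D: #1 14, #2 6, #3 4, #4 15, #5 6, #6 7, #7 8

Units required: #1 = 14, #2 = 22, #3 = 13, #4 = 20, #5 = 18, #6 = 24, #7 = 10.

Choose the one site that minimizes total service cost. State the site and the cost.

Choose A only; total service cost 833.

With exactly 1 open, each work cell uses its cheapest among the chosen.
{A}: #1→A 15·14=210, #2→A 2·22=44, #3→A 5·13=65, #4→A 11·20=220, #5→A 3·18=54, #6→A 5·24=120, #7→A 12·10=120. Service cost 833.
{B}: service cost 916
{D}: service cost 1036
Among all 4 size-1 choices, {A} is lowest.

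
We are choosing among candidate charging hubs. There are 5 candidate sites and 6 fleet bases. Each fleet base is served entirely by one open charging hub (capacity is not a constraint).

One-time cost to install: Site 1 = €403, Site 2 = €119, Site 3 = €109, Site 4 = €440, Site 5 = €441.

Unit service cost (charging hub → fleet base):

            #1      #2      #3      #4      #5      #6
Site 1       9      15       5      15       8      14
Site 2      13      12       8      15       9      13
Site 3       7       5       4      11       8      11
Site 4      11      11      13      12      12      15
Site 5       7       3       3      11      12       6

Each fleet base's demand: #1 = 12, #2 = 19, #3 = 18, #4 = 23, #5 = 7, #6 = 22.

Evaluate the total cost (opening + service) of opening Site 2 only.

Total cost: 1341

Each fleet base is assigned to its cheapest site among the open ones.
{Site 2}: #1→Site 2 13·12=156, #2→Site 2 12·19=228, #3→Site 2 8·18=144, #4→Site 2 15·23=345, #5→Site 2 9·7=63, #6→Site 2 13·22=286. Service 1222; fixed 119; total 1341.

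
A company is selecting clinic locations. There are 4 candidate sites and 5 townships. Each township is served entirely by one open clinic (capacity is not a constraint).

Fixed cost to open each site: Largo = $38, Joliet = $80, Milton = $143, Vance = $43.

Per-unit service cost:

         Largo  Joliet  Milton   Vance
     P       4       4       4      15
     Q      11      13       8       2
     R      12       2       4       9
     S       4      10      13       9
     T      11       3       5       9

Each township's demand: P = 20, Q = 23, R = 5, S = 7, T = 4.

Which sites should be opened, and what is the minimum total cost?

Open Largo and Vance; minimum total cost 316.

For any fixed open set, each township goes to its cheapest open site; total = fixed + service.
{Largo, Vance}: P→Largo 4·20=80, Q→Vance 2·23=46, R→Vance 9·5=45, S→Largo 4·7=28, T→Vance 9·4=36. Service 235; fixed 81; total 316.
{Joliet, Vance}: service 211 + fixed 123 = 334
{Largo, Joliet, Vance}: P→Largo 4·20=80, Q→Vance 2·23=46, R→Joliet 2·5=10, S→Largo 4·7=28, T→Joliet 3·4=12. Service 176; fixed 161; total 337.
{Largo, Joliet, Milton, Vance}: P→Largo 4·20=80, Q→Vance 2·23=46, R→Joliet 2·5=10, S→Largo 4·7=28, T→Joliet 3·4=12. Service 176; fixed 304; total 480.
No other subset beats 316.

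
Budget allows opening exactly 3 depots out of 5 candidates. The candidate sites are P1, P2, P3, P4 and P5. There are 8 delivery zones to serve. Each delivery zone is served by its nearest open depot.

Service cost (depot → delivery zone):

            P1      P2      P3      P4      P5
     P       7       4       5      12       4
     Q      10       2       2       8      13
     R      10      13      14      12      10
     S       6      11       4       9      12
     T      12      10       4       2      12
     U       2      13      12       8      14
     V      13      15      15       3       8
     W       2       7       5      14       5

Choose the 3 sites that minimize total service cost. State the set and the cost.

With exactly 3 open, each delivery zone uses its cheapest among the chosen.
{P1, P3, P4}: P→P3 5, Q→P3 2, R→P1 10, S→P3 4, T→P4 2, U→P1 2, V→P4 3, W→P1 2. Service cost 30.
{P1, P2, P4}: service cost 31
{P1, P3, P5}: service cost 36
Among all 10 size-3 choices, {P1, P3, P4} is lowest.

Choose P1, P3 and P4; total service cost 30.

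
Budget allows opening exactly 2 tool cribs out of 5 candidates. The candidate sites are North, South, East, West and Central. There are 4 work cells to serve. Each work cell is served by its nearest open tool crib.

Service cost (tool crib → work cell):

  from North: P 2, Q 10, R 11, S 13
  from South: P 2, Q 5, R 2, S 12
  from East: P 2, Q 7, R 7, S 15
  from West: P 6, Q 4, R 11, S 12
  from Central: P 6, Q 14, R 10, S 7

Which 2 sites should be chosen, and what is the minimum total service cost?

Choose South and Central; total service cost 16.

With exactly 2 open, each work cell uses its cheapest among the chosen.
{South, Central}: P→South 2, Q→South 5, R→South 2, S→Central 7. Service cost 16.
{South, West}: service cost 20
{North, South}: service cost 21
Among all 10 size-2 choices, {South, Central} is lowest.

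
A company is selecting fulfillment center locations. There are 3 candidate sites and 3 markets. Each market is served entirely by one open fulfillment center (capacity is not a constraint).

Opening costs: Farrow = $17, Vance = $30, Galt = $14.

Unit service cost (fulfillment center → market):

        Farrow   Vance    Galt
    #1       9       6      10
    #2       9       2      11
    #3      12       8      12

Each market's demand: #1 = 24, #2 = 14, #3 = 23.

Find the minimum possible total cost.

For any fixed open set, each market goes to its cheapest open site; total = fixed + service.
{Vance}: #1→Vance 6·24=144, #2→Vance 2·14=28, #3→Vance 8·23=184. Service 356; fixed 30; total 386.
{Vance, Galt}: #1→Vance 6·24=144, #2→Vance 2·14=28, #3→Vance 8·23=184. Service 356; fixed 44; total 400.
{Farrow, Vance}: #1→Vance 6·24=144, #2→Vance 2·14=28, #3→Vance 8·23=184. Service 356; fixed 47; total 403.
{Farrow, Vance, Galt}: #1→Vance 6·24=144, #2→Vance 2·14=28, #3→Vance 8·23=184. Service 356; fixed 61; total 417.
No other subset beats 386.

Minimum total cost: 386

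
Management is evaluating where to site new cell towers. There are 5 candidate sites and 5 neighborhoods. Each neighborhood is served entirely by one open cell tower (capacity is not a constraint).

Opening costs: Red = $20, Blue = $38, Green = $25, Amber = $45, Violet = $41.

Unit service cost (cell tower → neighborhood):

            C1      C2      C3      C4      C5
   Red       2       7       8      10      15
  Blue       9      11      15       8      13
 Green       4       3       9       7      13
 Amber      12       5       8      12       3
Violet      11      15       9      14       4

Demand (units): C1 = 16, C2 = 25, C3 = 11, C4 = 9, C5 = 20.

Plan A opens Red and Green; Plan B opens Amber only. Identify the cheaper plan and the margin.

Plan A is cheaper by 55.

Plan A: {Red, Green}: C1→Red 2·16=32, C2→Green 3·25=75, C3→Red 8·11=88, C4→Green 7·9=63, C5→Green 13·20=260. Service 518; fixed 45; total 563.
Plan B: {Amber}: C1→Amber 12·16=192, C2→Amber 5·25=125, C3→Amber 8·11=88, C4→Amber 12·9=108, C5→Amber 3·20=60. Service 573; fixed 45; total 618.
Difference: |563 − 618| = 55.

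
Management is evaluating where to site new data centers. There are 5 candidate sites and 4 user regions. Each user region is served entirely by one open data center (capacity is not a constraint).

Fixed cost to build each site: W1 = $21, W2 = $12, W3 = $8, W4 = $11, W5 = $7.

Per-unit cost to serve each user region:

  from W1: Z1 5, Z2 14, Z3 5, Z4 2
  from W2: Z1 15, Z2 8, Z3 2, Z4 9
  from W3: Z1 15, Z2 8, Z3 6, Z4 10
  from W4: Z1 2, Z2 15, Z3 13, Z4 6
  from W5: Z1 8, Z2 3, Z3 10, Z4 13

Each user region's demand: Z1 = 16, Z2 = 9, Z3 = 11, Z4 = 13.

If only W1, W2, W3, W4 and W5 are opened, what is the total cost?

Each user region is assigned to its cheapest site among the open ones.
{W1, W2, W3, W4, W5}: Z1→W4 2·16=32, Z2→W5 3·9=27, Z3→W2 2·11=22, Z4→W1 2·13=26. Service 107; fixed 59; total 166.

Total cost: 166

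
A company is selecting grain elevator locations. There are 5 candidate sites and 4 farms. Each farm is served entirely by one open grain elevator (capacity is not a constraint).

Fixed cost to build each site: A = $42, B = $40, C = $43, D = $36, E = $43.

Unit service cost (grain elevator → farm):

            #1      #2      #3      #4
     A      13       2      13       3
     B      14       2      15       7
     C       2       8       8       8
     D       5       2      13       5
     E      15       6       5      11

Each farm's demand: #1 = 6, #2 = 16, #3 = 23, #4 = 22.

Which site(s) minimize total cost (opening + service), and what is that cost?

Open A, C and E; minimum total cost 353.

For any fixed open set, each farm goes to its cheapest open site; total = fixed + service.
{A, C, E}: #1→C 2·6=12, #2→A 2·16=32, #3→E 5·23=115, #4→A 3·22=66. Service 225; fixed 128; total 353.
{A, D, E}: service 243 + fixed 121 = 364
{D, E}: service 287 + fixed 79 = 366
{A, B, C, D, E}: #1→C 2·6=12, #2→A 2·16=32, #3→E 5·23=115, #4→A 3·22=66. Service 225; fixed 204; total 429.
No other subset beats 353.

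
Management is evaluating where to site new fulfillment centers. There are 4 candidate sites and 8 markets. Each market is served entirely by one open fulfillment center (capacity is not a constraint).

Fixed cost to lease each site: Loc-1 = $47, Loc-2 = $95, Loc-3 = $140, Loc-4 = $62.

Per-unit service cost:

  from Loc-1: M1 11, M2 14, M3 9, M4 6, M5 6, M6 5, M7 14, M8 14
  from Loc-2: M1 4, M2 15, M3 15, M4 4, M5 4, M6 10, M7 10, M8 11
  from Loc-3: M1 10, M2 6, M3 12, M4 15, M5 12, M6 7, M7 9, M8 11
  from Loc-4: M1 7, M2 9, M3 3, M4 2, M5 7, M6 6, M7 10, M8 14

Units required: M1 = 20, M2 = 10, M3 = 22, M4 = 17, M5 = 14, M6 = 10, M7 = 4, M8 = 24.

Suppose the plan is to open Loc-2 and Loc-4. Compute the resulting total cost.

Total cost: 847

Each market is assigned to its cheapest site among the open ones.
{Loc-2, Loc-4}: M1→Loc-2 4·20=80, M2→Loc-4 9·10=90, M3→Loc-4 3·22=66, M4→Loc-4 2·17=34, M5→Loc-2 4·14=56, M6→Loc-4 6·10=60, M7→Loc-2 10·4=40, M8→Loc-2 11·24=264. Service 690; fixed 157; total 847.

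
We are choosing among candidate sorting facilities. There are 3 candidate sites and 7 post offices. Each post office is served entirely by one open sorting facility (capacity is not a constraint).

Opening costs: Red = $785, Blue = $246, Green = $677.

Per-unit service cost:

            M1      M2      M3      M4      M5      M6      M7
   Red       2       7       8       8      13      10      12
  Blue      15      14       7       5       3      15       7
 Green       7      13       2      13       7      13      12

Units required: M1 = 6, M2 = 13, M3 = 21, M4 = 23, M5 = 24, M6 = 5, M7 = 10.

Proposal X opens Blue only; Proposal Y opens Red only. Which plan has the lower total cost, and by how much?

Proposal X: {Blue}: M1→Blue 15·6=90, M2→Blue 14·13=182, M3→Blue 7·21=147, M4→Blue 5·23=115, M5→Blue 3·24=72, M6→Blue 15·5=75, M7→Blue 7·10=70. Service 751; fixed 246; total 997.
Proposal Y: {Red}: M1→Red 2·6=12, M2→Red 7·13=91, M3→Red 8·21=168, M4→Red 8·23=184, M5→Red 13·24=312, M6→Red 10·5=50, M7→Red 12·10=120. Service 937; fixed 785; total 1722.
Difference: |997 − 1722| = 725.

Proposal X is cheaper by 725.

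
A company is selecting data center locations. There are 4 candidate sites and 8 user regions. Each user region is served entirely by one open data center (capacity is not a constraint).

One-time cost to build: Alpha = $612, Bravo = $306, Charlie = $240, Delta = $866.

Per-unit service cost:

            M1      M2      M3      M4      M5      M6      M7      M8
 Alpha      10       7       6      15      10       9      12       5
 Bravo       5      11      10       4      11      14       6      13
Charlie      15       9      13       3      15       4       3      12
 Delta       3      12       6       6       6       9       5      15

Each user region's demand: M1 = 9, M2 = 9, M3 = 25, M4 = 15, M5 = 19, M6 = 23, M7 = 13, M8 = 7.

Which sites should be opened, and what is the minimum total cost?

For any fixed open set, each user region goes to its cheapest open site; total = fixed + service.
{Charlie}: M1→Charlie 15·9=135, M2→Charlie 9·9=81, M3→Charlie 13·25=325, M4→Charlie 3·15=45, M5→Charlie 15·19=285, M6→Charlie 4·23=92, M7→Charlie 3·13=39, M8→Charlie 12·7=84. Service 1086; fixed 240; total 1326.
{Bravo, Charlie}: service 845 + fixed 546 = 1391
{Bravo}: service 1154 + fixed 306 = 1460
{Alpha, Bravo, Charlie, Delta}: service 565 + fixed 2024 = 2589
No other subset beats 1326.

Open Charlie only; minimum total cost 1326.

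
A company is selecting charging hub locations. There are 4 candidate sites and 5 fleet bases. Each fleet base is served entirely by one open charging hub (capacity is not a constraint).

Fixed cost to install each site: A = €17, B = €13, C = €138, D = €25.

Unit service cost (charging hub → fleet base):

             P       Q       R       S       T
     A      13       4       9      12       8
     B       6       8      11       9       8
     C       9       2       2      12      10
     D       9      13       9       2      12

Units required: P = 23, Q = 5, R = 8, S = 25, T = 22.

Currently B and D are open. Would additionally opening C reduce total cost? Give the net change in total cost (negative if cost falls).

Current service cost with {B, D}: 476.
Adding C: each fleet base re-picks its cheapest; new service cost 390, saving 86.
Extra fixed cost: 138. Net change = 138 − 86 = 52.
(Totals: 514 → 566.)

No — net change +52 (cost rises by 52).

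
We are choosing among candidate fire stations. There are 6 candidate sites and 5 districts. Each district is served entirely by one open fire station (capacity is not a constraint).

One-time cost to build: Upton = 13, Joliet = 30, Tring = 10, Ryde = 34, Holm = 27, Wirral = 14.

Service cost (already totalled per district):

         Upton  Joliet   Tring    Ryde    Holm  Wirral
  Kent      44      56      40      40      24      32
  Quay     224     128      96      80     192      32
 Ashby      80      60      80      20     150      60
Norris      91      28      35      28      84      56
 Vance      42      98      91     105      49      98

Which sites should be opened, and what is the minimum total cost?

For any fixed open set, each district goes to its cheapest open site; total = fixed + service.
{Upton, Ryde, Wirral}: Kent→Wirral 32, Quay→Wirral 32, Ashby→Ryde 20, Norris→Ryde 28, Vance→Upton 42. Service 154; fixed 61; total 215.
{Upton, Tring, Ryde, Wirral}: service 154 + fixed 71 = 225
{Ryde, Holm, Wirral}: service 153 + fixed 75 = 228
{Upton, Joliet, Tring, Ryde, Holm, Wirral}: Kent→Holm 24, Quay→Wirral 32, Ashby→Ryde 20, Norris→Joliet 28, Vance→Upton 42. Service 146; fixed 128; total 274.
No other subset beats 215.

Open Upton, Ryde and Wirral; minimum total cost 215.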